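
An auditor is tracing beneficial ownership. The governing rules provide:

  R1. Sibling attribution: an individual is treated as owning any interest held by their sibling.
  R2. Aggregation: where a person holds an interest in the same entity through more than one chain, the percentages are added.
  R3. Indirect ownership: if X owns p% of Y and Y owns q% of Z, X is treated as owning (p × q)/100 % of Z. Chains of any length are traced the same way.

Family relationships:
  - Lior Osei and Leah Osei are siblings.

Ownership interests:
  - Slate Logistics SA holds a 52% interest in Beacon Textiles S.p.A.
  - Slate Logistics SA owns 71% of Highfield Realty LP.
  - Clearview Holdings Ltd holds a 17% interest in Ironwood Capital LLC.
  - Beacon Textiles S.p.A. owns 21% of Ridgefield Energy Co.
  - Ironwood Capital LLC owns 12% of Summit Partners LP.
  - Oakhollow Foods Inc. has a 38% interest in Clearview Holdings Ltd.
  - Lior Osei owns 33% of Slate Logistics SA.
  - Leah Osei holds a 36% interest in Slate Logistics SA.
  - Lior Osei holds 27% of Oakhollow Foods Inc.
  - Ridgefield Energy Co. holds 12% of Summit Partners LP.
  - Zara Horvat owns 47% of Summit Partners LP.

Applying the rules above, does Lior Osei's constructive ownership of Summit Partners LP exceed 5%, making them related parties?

No

By sibling attribution (R1), Lior Osei is treated as also owning Leah Osei's interest in Slate Logistics SA, giving 33% + 36% = 69%.
Chain via Oakhollow Foods Inc. → Clearview Holdings Ltd → Ironwood Capital LLC (R3): 27% × 38% × 17% × 12% = 0.209304% of Summit Partners LP.
Chain via Slate Logistics SA → Beacon Textiles S.p.A. → Ridgefield Energy Co. (R3): 69% × 52% × 21% × 12% = 0.904176% of Summit Partners LP.
Aggregating (R2): 0.209304% + 0.904176% = 1.11348%.
1.11348% does not exceed the 5% threshold, so Lior is not a related party to Summit Partners LP.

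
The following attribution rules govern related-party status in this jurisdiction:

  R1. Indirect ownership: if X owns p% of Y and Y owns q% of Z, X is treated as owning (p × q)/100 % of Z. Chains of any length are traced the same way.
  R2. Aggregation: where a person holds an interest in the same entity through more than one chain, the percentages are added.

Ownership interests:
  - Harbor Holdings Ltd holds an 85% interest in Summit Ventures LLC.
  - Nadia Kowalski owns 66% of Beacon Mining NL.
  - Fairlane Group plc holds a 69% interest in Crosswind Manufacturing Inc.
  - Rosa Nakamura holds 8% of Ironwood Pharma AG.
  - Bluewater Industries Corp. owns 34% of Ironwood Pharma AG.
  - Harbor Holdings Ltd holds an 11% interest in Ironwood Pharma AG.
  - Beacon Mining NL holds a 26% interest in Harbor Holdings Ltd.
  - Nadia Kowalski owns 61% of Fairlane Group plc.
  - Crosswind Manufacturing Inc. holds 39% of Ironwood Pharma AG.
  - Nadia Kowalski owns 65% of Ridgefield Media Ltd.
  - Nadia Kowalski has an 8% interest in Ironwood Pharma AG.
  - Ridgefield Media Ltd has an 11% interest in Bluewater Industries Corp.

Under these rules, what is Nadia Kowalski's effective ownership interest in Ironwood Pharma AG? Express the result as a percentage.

Chain via Ridgefield Media Ltd → Bluewater Industries Corp. (R1): 65% × 11% × 34% = 2.431% of Ironwood Pharma AG.
Chain via Beacon Mining NL → Harbor Holdings Ltd (R1): 66% × 26% × 11% = 1.8876% of Ironwood Pharma AG.
Chain via Fairlane Group plc → Crosswind Manufacturing Inc. (R1): 61% × 69% × 39% = 16.4151% of Ironwood Pharma AG.
Direct interest in Ironwood Pharma AG: 8%.
Aggregating (R2): 2.431% + 1.8876% + 16.4151% + 8% = 28.7337%.

28.7337%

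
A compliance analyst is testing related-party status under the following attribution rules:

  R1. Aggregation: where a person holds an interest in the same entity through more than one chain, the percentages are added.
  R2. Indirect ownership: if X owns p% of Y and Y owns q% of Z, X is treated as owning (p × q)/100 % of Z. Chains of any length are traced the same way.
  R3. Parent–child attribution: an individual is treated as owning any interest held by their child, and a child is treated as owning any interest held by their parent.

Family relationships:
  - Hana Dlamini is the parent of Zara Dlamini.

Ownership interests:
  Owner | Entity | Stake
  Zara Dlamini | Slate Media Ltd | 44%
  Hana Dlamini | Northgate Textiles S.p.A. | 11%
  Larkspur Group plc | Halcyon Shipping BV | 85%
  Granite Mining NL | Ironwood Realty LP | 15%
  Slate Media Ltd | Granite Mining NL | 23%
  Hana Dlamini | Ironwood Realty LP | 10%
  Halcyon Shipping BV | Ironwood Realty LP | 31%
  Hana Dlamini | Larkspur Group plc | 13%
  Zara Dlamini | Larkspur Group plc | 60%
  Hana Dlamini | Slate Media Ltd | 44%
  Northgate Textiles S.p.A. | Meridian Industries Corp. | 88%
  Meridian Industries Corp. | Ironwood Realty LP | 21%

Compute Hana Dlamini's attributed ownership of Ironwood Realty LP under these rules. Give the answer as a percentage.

By parent–child attribution (R3), Hana Dlamini is treated as also owning Zara Dlamini's interest in Larkspur Group plc, giving 13% + 60% = 73%.
By parent–child attribution (R3), Hana Dlamini is treated as also owning Zara Dlamini's interest in Slate Media Ltd, giving 44% + 44% = 88%.
Chain via Larkspur Group plc → Halcyon Shipping BV (R2): 73% × 85% × 31% = 19.2355% of Ironwood Realty LP.
Chain via Slate Media Ltd → Granite Mining NL (R2): 88% × 23% × 15% = 3.036% of Ironwood Realty LP.
Chain via Northgate Textiles S.p.A. → Meridian Industries Corp. (R2): 11% × 88% × 21% = 2.0328% of Ironwood Realty LP.
Direct interest in Ironwood Realty LP: 10%.
Aggregating (R1): 19.2355% + 3.036% + 2.0328% + 10% = 34.3043%.

34.3043%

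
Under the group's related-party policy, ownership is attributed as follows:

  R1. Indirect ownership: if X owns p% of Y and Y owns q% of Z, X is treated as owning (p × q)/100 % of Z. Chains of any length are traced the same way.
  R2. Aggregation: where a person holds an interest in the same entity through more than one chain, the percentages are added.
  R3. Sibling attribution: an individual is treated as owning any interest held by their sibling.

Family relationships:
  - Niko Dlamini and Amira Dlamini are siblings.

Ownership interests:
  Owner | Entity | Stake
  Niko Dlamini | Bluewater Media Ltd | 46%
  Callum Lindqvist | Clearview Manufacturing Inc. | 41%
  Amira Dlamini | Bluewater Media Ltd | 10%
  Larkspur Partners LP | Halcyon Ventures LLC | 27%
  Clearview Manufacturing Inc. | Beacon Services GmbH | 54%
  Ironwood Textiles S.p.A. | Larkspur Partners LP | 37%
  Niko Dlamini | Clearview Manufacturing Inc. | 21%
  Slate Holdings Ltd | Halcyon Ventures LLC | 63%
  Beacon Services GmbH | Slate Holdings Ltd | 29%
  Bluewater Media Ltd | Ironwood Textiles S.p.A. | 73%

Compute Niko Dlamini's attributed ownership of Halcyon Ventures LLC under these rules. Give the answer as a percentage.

6.15573%

By sibling attribution (R3), Niko Dlamini is treated as also owning Amira Dlamini's interest in Bluewater Media Ltd, giving 46% + 10% = 56%.
Chain via Clearview Manufacturing Inc. → Beacon Services GmbH → Slate Holdings Ltd (R1): 21% × 54% × 29% × 63% = 2.071818% of Halcyon Ventures LLC.
Chain via Bluewater Media Ltd → Ironwood Textiles S.p.A. → Larkspur Partners LP (R1): 56% × 73% × 37% × 27% = 4.083912% of Halcyon Ventures LLC.
Aggregating (R2): 2.071818% + 4.083912% = 6.15573%.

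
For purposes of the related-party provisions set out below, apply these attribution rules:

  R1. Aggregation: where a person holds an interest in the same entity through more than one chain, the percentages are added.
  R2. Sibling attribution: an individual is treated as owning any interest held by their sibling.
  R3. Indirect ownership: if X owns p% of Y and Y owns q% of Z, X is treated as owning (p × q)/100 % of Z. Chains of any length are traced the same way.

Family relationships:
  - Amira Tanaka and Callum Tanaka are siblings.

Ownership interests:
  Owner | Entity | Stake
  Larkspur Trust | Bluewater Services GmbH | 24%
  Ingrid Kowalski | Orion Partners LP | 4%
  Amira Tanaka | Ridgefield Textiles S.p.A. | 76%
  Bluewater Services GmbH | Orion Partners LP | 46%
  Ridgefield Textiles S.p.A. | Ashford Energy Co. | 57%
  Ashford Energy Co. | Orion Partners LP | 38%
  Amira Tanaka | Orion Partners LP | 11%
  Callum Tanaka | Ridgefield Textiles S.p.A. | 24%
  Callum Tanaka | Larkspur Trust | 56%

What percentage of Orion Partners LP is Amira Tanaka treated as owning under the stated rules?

By sibling attribution (R2), Amira Tanaka is treated as also owning Callum Tanaka's interest in Ridgefield Textiles S.p.A, giving 76% + 24% = 100%.
By sibling attribution (R2), Amira Tanaka is treated as owning Callum Tanaka's 56% interest in Larkspur Trust.
Chain via Ridgefield Textiles S.p.A. → Ashford Energy Co. (R3): 100% × 57% × 38% = 21.66% of Orion Partners LP.
Direct interest in Orion Partners LP: 11%.
Chain via Larkspur Trust → Bluewater Services GmbH (R3): 56% × 24% × 46% = 6.1824% of Orion Partners LP.
Aggregating (R1): 21.66% + 11% + 6.1824% = 38.8424%.

38.8424%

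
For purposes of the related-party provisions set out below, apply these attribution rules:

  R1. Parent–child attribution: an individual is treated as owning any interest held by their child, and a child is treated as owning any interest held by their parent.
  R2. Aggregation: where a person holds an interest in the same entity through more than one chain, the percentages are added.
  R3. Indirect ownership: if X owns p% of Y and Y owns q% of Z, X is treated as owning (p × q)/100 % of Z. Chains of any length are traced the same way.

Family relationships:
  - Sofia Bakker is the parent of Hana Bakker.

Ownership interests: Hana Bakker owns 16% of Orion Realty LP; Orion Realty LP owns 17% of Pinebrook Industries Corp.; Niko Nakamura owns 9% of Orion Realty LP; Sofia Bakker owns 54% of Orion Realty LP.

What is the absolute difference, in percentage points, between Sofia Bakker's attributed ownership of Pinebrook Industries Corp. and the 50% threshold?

38.1

By parent–child attribution (R1), Sofia Bakker is treated as also owning Hana Bakker's interest in Orion Realty LP, giving 54% + 16% = 70%.
Chain via Orion Realty LP (R3): 70% × 17% = 11.9% of Pinebrook Industries Corp.
11.9% falls short of the 50% threshold by 38.1 percentage points.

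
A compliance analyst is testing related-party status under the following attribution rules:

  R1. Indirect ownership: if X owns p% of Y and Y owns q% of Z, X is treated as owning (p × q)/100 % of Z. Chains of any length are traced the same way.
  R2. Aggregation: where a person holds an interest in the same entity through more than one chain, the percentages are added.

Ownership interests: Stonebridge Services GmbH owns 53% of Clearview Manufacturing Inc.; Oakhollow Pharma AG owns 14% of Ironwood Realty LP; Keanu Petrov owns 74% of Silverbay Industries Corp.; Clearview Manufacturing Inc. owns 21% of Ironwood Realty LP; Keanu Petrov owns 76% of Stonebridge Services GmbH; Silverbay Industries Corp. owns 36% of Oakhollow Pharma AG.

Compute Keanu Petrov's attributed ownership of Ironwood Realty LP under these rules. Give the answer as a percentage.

Chain via Stonebridge Services GmbH → Clearview Manufacturing Inc. (R1): 76% × 53% × 21% = 8.4588% of Ironwood Realty LP.
Chain via Silverbay Industries Corp. → Oakhollow Pharma AG (R1): 74% × 36% × 14% = 3.7296% of Ironwood Realty LP.
Aggregating (R2): 8.4588% + 3.7296% = 12.1884%.

12.1884%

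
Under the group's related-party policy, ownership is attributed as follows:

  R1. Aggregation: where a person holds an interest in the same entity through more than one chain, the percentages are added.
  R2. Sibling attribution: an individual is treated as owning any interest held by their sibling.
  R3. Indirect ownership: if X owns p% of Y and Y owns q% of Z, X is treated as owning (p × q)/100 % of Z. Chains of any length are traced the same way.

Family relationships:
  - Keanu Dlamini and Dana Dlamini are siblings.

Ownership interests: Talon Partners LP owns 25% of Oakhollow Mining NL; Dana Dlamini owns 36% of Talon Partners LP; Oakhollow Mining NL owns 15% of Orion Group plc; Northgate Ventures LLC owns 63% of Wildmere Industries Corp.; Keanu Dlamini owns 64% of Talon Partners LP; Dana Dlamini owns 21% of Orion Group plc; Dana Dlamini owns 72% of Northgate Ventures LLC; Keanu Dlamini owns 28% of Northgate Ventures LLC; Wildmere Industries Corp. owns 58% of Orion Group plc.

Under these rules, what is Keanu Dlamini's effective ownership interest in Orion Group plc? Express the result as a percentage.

By sibling attribution (R2), Keanu Dlamini is treated as also owning Dana Dlamini's interest in Northgate Ventures LLC, giving 28% + 72% = 100%.
By sibling attribution (R2), Keanu Dlamini is treated as also owning Dana Dlamini's interest in Talon Partners LP, giving 64% + 36% = 100%.
By sibling attribution (R2), Keanu Dlamini is treated as owning Dana Dlamini's 21% interest in Orion Group plc.
Chain via Northgate Ventures LLC → Wildmere Industries Corp. (R3): 100% × 63% × 58% = 36.54% of Orion Group plc.
Chain via Talon Partners LP → Oakhollow Mining NL (R3): 100% × 25% × 15% = 3.75% of Orion Group plc.
Direct interest in Orion Group plc: 21%.
Aggregating (R1): 36.54% + 3.75% + 21% = 61.29%.

61.29%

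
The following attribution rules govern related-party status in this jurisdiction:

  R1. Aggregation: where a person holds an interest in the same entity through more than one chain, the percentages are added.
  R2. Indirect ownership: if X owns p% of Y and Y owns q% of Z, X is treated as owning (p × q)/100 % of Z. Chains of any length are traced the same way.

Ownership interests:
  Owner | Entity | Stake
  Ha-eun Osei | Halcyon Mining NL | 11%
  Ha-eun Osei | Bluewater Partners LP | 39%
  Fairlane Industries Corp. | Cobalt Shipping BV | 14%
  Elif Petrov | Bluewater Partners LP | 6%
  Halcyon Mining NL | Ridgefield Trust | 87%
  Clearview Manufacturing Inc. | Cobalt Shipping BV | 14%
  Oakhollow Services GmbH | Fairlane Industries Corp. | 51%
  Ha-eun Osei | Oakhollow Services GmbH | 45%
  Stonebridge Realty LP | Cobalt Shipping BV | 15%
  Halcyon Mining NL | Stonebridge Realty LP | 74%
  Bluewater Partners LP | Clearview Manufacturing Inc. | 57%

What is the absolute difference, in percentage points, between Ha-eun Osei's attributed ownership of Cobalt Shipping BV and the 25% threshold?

Chain via Oakhollow Services GmbH → Fairlane Industries Corp. (R2): 45% × 51% × 14% = 3.213% of Cobalt Shipping BV.
Chain via Bluewater Partners LP → Clearview Manufacturing Inc. (R2): 39% × 57% × 14% = 3.1122% of Cobalt Shipping BV.
Chain via Halcyon Mining NL → Stonebridge Realty LP (R2): 11% × 74% × 15% = 1.221% of Cobalt Shipping BV.
Aggregating (R1): 3.213% + 3.1122% + 1.221% = 7.5462%.
7.5462% falls short of the 25% threshold by 17.4538 percentage points.

17.4538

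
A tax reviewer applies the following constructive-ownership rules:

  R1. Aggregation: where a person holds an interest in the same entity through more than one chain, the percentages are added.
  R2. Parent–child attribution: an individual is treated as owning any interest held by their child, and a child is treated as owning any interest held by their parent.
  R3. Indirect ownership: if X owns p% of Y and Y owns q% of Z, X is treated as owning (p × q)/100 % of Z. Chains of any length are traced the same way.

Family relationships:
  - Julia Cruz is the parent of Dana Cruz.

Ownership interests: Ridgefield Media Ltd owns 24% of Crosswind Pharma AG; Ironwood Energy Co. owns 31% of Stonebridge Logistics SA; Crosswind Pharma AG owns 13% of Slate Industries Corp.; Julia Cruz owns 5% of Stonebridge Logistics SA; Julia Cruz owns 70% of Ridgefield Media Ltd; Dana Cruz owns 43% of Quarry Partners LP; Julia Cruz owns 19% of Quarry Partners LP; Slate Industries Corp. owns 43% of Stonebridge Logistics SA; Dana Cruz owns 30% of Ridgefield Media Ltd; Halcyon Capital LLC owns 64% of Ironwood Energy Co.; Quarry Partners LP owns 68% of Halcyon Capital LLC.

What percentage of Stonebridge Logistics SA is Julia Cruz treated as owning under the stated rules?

By parent–child attribution (R2), Julia Cruz is treated as also owning Dana Cruz's interest in Ridgefield Media Ltd, giving 70% + 30% = 100%.
By parent–child attribution (R2), Julia Cruz is treated as also owning Dana Cruz's interest in Quarry Partners LP, giving 19% + 43% = 62%.
Chain via Ridgefield Media Ltd → Crosswind Pharma AG → Slate Industries Corp. (R3): 100% × 24% × 13% × 43% = 1.3416% of Stonebridge Logistics SA.
Chain via Quarry Partners LP → Halcyon Capital LLC → Ironwood Energy Co. (R3): 62% × 68% × 64% × 31% = 8.364544% of Stonebridge Logistics SA.
Direct interest in Stonebridge Logistics SA: 5%.
Aggregating (R1): 1.3416% + 8.364544% + 5% = 14.706144%.

14.706144%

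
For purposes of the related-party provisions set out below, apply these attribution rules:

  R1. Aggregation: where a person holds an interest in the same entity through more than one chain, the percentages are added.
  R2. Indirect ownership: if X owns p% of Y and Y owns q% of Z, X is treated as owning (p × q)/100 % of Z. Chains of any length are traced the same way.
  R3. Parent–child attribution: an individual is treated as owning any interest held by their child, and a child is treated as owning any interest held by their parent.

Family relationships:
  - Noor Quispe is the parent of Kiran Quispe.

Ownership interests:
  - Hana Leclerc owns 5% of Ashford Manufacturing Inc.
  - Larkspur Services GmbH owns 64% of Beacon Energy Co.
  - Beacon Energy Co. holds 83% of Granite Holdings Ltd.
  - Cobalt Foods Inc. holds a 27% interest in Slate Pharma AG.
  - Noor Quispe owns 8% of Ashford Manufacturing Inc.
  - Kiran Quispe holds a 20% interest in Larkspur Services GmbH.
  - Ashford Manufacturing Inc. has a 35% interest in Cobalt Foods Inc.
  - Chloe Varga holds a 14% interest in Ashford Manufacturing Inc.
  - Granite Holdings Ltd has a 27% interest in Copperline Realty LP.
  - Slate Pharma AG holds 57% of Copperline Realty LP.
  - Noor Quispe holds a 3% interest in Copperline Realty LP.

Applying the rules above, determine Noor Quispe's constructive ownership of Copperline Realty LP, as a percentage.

6.2994%

By parent–child attribution (R3), Noor Quispe is treated as owning Kiran Quispe's 20% interest in Larkspur Services GmbH.
Chain via Ashford Manufacturing Inc. → Cobalt Foods Inc. → Slate Pharma AG (R2): 8% × 35% × 27% × 57% = 0.43092% of Copperline Realty LP.
Direct interest in Copperline Realty LP: 3%.
Chain via Larkspur Services GmbH → Beacon Energy Co. → Granite Holdings Ltd (R2): 20% × 64% × 83% × 27% = 2.86848% of Copperline Realty LP.
Aggregating (R1): 0.43092% + 3% + 2.86848% = 6.2994%.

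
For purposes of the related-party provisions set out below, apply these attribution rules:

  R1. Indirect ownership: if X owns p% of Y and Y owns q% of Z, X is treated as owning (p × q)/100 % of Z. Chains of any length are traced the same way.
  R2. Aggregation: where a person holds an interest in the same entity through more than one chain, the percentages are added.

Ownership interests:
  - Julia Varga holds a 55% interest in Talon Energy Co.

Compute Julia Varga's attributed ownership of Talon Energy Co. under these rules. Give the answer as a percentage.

55%

Direct interest in Talon Energy Co: 55%.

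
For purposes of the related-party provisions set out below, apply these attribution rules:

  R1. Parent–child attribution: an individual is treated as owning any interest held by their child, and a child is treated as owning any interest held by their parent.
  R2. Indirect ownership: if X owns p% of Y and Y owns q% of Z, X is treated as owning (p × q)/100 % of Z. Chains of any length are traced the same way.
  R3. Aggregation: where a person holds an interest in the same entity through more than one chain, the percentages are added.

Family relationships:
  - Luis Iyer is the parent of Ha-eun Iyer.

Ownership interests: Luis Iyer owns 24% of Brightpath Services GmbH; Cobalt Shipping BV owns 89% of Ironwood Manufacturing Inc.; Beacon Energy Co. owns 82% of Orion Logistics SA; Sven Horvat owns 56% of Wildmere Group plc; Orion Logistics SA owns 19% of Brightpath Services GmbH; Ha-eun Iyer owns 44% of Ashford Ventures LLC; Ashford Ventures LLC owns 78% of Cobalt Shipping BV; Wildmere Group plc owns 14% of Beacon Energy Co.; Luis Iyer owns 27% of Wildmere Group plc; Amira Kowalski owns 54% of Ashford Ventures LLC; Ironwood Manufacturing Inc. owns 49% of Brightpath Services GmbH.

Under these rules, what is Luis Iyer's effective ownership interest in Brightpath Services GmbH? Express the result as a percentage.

By parent–child attribution (R1), Luis Iyer is treated as owning Ha-eun Iyer's 44% interest in Ashford Ventures LLC.
Chain via Wildmere Group plc → Beacon Energy Co. → Orion Logistics SA (R2): 27% × 14% × 82% × 19% = 0.588924% of Brightpath Services GmbH.
Direct interest in Brightpath Services GmbH: 24%.
Chain via Ashford Ventures LLC → Cobalt Shipping BV → Ironwood Manufacturing Inc. (R2): 44% × 78% × 89% × 49% = 14.966952% of Brightpath Services GmbH.
Aggregating (R3): 0.588924% + 24% + 14.966952% = 39.555876%.

39.555876%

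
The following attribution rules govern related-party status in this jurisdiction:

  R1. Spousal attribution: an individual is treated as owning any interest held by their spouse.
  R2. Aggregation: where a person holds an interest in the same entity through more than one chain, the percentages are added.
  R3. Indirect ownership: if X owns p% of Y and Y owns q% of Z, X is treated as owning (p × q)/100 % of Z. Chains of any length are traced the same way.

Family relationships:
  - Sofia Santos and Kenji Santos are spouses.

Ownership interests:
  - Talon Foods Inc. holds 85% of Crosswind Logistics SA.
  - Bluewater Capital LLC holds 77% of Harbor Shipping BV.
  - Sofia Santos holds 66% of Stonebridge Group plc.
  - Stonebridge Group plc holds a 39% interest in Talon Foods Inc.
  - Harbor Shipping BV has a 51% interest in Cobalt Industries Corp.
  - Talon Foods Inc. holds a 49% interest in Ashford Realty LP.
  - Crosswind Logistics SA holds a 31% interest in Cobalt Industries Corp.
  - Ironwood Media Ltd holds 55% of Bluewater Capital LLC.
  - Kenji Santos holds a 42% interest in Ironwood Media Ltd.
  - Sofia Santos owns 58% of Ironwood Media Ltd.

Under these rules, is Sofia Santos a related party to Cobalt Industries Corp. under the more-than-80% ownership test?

No

By spousal attribution (R1), Sofia Santos is treated as also owning Kenji Santos's interest in Ironwood Media Ltd, giving 58% + 42% = 100%.
Chain via Ironwood Media Ltd → Bluewater Capital LLC → Harbor Shipping BV (R3): 100% × 55% × 77% × 51% = 21.5985% of Cobalt Industries Corp.
Chain via Stonebridge Group plc → Talon Foods Inc. → Crosswind Logistics SA (R3): 66% × 39% × 85% × 31% = 6.78249% of Cobalt Industries Corp.
Aggregating (R2): 21.5985% + 6.78249% = 28.38099%.
28.38099% does not exceed the 80% threshold, so Sofia is not a related party to Cobalt Industries Corp.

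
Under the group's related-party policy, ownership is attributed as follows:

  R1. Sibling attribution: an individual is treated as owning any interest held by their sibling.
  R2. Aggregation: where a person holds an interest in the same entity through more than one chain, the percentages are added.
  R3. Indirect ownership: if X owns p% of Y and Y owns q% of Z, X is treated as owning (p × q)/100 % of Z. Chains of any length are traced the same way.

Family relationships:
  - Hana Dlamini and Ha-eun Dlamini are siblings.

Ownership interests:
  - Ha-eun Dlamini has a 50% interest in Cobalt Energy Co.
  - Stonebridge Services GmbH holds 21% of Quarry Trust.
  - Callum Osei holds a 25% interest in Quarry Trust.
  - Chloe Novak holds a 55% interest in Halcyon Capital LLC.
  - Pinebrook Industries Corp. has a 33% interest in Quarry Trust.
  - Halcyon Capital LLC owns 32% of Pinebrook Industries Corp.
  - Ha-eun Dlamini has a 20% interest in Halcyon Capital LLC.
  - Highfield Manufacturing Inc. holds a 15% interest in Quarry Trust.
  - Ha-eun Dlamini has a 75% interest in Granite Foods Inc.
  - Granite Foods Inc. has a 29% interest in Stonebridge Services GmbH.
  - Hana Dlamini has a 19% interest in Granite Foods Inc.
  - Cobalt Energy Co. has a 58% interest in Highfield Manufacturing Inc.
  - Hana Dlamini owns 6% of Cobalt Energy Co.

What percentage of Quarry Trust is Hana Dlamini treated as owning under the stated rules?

12.7086%

By sibling attribution (R1), Hana Dlamini is treated as also owning Ha-eun Dlamini's interest in Granite Foods Inc, giving 19% + 75% = 94%.
By sibling attribution (R1), Hana Dlamini is treated as also owning Ha-eun Dlamini's interest in Cobalt Energy Co, giving 6% + 50% = 56%.
By sibling attribution (R1), Hana Dlamini is treated as owning Ha-eun Dlamini's 20% interest in Halcyon Capital LLC.
Chain via Granite Foods Inc. → Stonebridge Services GmbH (R3): 94% × 29% × 21% = 5.7246% of Quarry Trust.
Chain via Cobalt Energy Co. → Highfield Manufacturing Inc. (R3): 56% × 58% × 15% = 4.872% of Quarry Trust.
Chain via Halcyon Capital LLC → Pinebrook Industries Corp. (R3): 20% × 32% × 33% = 2.112% of Quarry Trust.
Aggregating (R2): 5.7246% + 4.872% + 2.112% = 12.7086%.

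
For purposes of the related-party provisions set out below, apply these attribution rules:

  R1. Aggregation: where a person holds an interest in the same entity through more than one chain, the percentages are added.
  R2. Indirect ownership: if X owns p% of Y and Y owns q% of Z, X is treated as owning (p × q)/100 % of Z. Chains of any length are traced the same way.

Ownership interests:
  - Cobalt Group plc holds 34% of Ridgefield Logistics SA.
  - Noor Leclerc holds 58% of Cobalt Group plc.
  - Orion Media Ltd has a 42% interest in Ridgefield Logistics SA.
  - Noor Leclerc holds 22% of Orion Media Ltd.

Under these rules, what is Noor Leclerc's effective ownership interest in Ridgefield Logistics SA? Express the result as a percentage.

Chain via Cobalt Group plc (R2): 58% × 34% = 19.72% of Ridgefield Logistics SA.
Chain via Orion Media Ltd (R2): 22% × 42% = 9.24% of Ridgefield Logistics SA.
Aggregating (R1): 19.72% + 9.24% = 28.96%.

28.96%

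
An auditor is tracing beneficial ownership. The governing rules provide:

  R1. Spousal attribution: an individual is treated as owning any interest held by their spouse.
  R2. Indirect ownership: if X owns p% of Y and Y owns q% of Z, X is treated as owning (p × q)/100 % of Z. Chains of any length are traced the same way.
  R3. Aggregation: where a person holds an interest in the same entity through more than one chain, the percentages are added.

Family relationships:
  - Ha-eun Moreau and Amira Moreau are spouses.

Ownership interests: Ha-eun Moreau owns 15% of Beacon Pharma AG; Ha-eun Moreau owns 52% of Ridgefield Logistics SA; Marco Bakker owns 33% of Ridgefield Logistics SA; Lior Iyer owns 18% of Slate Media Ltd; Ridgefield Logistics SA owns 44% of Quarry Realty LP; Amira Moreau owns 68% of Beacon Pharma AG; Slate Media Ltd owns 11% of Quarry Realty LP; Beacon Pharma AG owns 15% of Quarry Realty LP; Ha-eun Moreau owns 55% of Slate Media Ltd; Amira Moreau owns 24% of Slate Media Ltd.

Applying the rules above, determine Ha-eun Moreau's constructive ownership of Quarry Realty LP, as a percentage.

By spousal attribution (R1), Ha-eun Moreau is treated as also owning Amira Moreau's interest in Beacon Pharma AG, giving 15% + 68% = 83%.
By spousal attribution (R1), Ha-eun Moreau is treated as also owning Amira Moreau's interest in Slate Media Ltd, giving 55% + 24% = 79%.
Chain via Ridgefield Logistics SA (R2): 52% × 44% = 22.88% of Quarry Realty LP.
Chain via Beacon Pharma AG (R2): 83% × 15% = 12.45% of Quarry Realty LP.
Chain via Slate Media Ltd (R2): 79% × 11% = 8.69% of Quarry Realty LP.
Aggregating (R3): 22.88% + 12.45% + 8.69% = 44.02%.

44.02%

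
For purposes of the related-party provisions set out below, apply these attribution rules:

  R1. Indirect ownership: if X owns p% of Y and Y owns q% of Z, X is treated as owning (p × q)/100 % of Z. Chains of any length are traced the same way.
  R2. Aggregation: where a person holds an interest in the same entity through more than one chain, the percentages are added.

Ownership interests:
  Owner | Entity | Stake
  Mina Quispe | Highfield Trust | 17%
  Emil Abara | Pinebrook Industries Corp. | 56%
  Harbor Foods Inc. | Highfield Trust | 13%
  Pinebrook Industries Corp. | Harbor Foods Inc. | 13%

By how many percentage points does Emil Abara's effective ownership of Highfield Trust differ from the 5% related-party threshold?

4.0536

Chain via Pinebrook Industries Corp. → Harbor Foods Inc. (R1): 56% × 13% × 13% = 0.9464% of Highfield Trust.
0.9464% falls short of the 5% threshold by 4.0536 percentage points.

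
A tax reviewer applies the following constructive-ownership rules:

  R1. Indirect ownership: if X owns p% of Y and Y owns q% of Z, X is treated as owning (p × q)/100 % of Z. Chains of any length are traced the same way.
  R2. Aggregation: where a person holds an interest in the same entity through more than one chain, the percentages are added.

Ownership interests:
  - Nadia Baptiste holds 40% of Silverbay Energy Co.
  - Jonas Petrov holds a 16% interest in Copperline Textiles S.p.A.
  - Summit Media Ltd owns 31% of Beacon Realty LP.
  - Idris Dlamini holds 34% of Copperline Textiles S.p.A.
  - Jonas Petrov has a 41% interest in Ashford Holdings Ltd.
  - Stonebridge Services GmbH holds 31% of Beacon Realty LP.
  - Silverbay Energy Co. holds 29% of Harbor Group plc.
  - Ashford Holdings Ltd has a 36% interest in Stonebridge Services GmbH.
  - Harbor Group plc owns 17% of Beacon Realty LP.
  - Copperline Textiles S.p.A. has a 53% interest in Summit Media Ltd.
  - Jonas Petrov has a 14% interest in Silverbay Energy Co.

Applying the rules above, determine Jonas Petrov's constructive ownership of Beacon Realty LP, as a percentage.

7.8946%

Chain via Ashford Holdings Ltd → Stonebridge Services GmbH (R1): 41% × 36% × 31% = 4.5756% of Beacon Realty LP.
Chain via Silverbay Energy Co. → Harbor Group plc (R1): 14% × 29% × 17% = 0.6902% of Beacon Realty LP.
Chain via Copperline Textiles S.p.A. → Summit Media Ltd (R1): 16% × 53% × 31% = 2.6288% of Beacon Realty LP.
Aggregating (R2): 4.5756% + 0.6902% + 2.6288% = 7.8946%.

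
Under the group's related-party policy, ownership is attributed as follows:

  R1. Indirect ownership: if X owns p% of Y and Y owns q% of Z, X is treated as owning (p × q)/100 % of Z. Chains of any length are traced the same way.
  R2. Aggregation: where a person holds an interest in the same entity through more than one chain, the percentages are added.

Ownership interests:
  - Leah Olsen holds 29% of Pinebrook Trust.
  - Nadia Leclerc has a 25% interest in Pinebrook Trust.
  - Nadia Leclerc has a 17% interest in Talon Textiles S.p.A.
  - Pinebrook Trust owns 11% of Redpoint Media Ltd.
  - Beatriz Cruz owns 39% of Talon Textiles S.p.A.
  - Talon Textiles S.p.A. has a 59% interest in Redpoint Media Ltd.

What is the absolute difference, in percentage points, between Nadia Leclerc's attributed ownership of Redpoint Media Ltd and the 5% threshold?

Chain via Pinebrook Trust (R1): 25% × 11% = 2.75% of Redpoint Media Ltd.
Chain via Talon Textiles S.p.A. (R1): 17% × 59% = 10.03% of Redpoint Media Ltd.
Aggregating (R2): 2.75% + 10.03% = 12.78%.
12.78% exceeds the 5% threshold by 7.78 percentage points.

7.78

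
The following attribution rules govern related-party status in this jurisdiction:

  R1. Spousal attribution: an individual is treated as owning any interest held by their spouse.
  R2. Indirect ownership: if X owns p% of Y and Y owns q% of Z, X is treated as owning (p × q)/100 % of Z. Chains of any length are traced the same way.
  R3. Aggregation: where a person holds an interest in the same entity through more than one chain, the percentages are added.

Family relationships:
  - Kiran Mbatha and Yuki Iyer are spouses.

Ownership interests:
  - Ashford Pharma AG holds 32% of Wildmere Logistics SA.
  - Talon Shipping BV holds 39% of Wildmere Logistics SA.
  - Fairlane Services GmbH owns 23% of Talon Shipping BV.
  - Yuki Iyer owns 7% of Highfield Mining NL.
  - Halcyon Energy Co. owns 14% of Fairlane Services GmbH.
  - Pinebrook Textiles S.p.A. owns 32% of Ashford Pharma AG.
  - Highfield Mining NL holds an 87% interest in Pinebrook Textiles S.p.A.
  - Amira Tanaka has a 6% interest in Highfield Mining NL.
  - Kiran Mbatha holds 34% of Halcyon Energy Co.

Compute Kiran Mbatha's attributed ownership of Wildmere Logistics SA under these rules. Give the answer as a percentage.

1.050588%

By spousal attribution (R1), Kiran Mbatha is treated as owning Yuki Iyer's 7% interest in Highfield Mining NL.
Chain via Halcyon Energy Co. → Fairlane Services GmbH → Talon Shipping BV (R2): 34% × 14% × 23% × 39% = 0.426972% of Wildmere Logistics SA.
Chain via Highfield Mining NL → Pinebrook Textiles S.p.A. → Ashford Pharma AG (R2): 7% × 87% × 32% × 32% = 0.623616% of Wildmere Logistics SA.
Aggregating (R3): 0.426972% + 0.623616% = 1.050588%.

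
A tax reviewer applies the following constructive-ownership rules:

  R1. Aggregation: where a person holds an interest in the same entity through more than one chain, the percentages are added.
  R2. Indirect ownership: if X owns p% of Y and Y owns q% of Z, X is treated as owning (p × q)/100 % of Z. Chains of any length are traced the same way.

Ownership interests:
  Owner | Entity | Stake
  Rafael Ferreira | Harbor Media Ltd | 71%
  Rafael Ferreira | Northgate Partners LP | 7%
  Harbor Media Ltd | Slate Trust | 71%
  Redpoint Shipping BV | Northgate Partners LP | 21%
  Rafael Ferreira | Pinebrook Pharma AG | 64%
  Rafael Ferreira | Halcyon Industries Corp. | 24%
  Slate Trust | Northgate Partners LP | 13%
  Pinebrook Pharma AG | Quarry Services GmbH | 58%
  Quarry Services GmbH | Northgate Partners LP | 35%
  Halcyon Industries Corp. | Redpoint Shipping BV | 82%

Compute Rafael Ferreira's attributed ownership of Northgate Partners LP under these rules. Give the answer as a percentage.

Chain via Harbor Media Ltd → Slate Trust (R2): 71% × 71% × 13% = 6.5533% of Northgate Partners LP.
Chain via Pinebrook Pharma AG → Quarry Services GmbH (R2): 64% × 58% × 35% = 12.992% of Northgate Partners LP.
Chain via Halcyon Industries Corp. → Redpoint Shipping BV (R2): 24% × 82% × 21% = 4.1328% of Northgate Partners LP.
Direct interest in Northgate Partners LP: 7%.
Aggregating (R1): 6.5533% + 12.992% + 4.1328% + 7% = 30.6781%.

30.6781%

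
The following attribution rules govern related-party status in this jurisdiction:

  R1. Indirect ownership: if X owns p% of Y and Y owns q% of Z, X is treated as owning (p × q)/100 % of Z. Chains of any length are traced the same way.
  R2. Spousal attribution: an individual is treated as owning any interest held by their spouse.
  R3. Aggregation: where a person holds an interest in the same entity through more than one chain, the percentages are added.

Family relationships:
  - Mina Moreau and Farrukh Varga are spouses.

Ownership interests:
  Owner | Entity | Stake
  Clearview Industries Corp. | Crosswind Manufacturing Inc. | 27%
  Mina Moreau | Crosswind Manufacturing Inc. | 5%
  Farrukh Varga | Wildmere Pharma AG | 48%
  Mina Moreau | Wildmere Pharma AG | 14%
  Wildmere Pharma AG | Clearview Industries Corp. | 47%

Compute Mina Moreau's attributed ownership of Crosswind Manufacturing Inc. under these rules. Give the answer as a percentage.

12.8678%

By spousal attribution (R2), Mina Moreau is treated as also owning Farrukh Varga's interest in Wildmere Pharma AG, giving 14% + 48% = 62%.
Chain via Wildmere Pharma AG → Clearview Industries Corp. (R1): 62% × 47% × 27% = 7.8678% of Crosswind Manufacturing Inc.
Direct interest in Crosswind Manufacturing Inc: 5%.
Aggregating (R3): 7.8678% + 5% = 12.8678%.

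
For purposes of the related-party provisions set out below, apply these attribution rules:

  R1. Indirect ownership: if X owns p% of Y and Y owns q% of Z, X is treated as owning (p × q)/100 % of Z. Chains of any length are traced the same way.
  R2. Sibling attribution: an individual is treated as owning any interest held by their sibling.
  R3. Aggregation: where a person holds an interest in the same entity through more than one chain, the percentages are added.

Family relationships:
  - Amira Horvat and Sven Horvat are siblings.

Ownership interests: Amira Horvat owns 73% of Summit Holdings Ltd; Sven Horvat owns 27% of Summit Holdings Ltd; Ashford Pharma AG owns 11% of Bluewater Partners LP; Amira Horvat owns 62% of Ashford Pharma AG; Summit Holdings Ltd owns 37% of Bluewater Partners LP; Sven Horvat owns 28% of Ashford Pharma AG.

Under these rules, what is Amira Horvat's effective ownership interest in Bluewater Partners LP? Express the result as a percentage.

46.9%

By sibling attribution (R2), Amira Horvat is treated as also owning Sven Horvat's interest in Ashford Pharma AG, giving 62% + 28% = 90%.
By sibling attribution (R2), Amira Horvat is treated as also owning Sven Horvat's interest in Summit Holdings Ltd, giving 73% + 27% = 100%.
Chain via Ashford Pharma AG (R1): 90% × 11% = 9.9% of Bluewater Partners LP.
Chain via Summit Holdings Ltd (R1): 100% × 37% = 37% of Bluewater Partners LP.
Aggregating (R3): 9.9% + 37% = 46.9%.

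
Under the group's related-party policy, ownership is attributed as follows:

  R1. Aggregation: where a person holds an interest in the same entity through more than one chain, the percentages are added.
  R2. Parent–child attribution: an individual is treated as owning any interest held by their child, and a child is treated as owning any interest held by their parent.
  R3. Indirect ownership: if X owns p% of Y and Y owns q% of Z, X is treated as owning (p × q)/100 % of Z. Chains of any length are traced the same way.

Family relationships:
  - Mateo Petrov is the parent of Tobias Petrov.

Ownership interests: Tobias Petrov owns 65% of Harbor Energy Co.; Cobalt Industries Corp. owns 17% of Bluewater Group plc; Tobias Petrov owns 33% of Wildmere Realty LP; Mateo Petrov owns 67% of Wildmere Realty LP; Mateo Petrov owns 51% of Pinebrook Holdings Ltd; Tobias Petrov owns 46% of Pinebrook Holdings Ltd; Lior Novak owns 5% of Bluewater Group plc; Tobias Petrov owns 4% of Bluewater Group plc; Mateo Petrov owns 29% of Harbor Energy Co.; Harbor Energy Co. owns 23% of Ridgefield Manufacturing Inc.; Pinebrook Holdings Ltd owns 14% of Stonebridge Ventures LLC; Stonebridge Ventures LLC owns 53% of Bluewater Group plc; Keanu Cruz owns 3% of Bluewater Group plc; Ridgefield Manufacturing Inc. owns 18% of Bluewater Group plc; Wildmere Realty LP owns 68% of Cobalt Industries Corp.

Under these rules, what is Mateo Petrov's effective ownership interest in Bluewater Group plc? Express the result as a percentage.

By parent–child attribution (R2), Mateo Petrov is treated as also owning Tobias Petrov's interest in Harbor Energy Co, giving 29% + 65% = 94%.
By parent–child attribution (R2), Mateo Petrov is treated as also owning Tobias Petrov's interest in Wildmere Realty LP, giving 67% + 33% = 100%.
By parent–child attribution (R2), Mateo Petrov is treated as also owning Tobias Petrov's interest in Pinebrook Holdings Ltd, giving 51% + 46% = 97%.
By parent–child attribution (R2), Mateo Petrov is treated as owning Tobias Petrov's 4% interest in Bluewater Group plc.
Chain via Harbor Energy Co. → Ridgefield Manufacturing Inc. (R3): 94% × 23% × 18% = 3.8916% of Bluewater Group plc.
Chain via Wildmere Realty LP → Cobalt Industries Corp. (R3): 100% × 68% × 17% = 11.56% of Bluewater Group plc.
Chain via Pinebrook Holdings Ltd → Stonebridge Ventures LLC (R3): 97% × 14% × 53% = 7.1974% of Bluewater Group plc.
Direct interest in Bluewater Group plc: 4%.
Aggregating (R1): 3.8916% + 11.56% + 7.1974% + 4% = 26.649%.

26.649%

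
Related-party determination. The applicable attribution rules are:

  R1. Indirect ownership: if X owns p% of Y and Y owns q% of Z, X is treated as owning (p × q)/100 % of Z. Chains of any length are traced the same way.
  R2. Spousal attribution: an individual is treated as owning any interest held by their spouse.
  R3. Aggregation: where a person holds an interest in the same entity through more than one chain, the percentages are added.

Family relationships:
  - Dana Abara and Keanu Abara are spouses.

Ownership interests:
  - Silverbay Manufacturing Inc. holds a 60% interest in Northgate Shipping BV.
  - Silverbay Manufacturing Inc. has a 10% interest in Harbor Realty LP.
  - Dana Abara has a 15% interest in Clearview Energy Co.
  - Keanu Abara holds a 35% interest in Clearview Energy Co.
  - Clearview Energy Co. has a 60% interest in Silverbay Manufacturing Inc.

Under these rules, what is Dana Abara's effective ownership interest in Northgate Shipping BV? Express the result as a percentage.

18%

By spousal attribution (R2), Dana Abara is treated as also owning Keanu Abara's interest in Clearview Energy Co, giving 15% + 35% = 50%.
Chain via Clearview Energy Co. → Silverbay Manufacturing Inc. (R1): 50% × 60% × 60% = 18% of Northgate Shipping BV.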